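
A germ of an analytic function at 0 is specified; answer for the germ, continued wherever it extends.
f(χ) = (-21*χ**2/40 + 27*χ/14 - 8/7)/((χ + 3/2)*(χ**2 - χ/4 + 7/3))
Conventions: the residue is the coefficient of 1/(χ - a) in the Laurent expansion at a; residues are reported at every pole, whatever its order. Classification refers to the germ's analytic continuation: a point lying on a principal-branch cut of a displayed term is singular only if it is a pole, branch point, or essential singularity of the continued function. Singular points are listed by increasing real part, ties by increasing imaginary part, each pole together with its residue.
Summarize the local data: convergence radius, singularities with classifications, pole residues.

Denominator factor (χ**2 - χ/4 + 7/3): discriminant -445/48, complex-conjugate roots (1/8) + ((1/24)*sqrt(1335))*i and (1/8) - ((1/24)*sqrt(1335))*i; poles of order 1, moduli (1/3)*sqrt(21) and (1/3)*sqrt(21).
Denominator factor (χ + 3/2): pole of order 1 at -3/2, modulus 3/2.
The radius of convergence is the smallest modulus among the singular points: 3/2.
At the order-1 pole -3/2 set g(χ) = (χ - (-3/2))*f(χ) = (-21*χ**2/40 + 27*χ/14 - 8/7)/(χ**2 - χ/4 + 7/3).
Simple pole: residue = g(a) at a = -3/2, which is -17529/16660.
The factor χ**2 - χ/4 + 7/3 splits as (χ - a)(χ - a') with a = (1/8) - ((1/24)*sqrt(1335))*i, a' = (1/8) + ((1/24)*sqrt(1335))*i. At the order-1 pole a set g(χ) = (χ - a)*f(χ) = [(-21*χ**2/40 + 27*χ/14 - 8/7)/(χ + 3/2)] / (χ - a').
Simple pole: residue = g(a) at a = (1/8) - ((1/24)*sqrt(1335))*i, which is (3513/13328) + ((250749/29654800)*sqrt(1335))*i.
The factor χ**2 - χ/4 + 7/3 splits as (χ - a)(χ - a') with a = (1/8) + ((1/24)*sqrt(1335))*i, a' = (1/8) - ((1/24)*sqrt(1335))*i. At the order-1 pole a set g(χ) = (χ - a)*f(χ) = [(-21*χ**2/40 + 27*χ/14 - 8/7)/(χ + 3/2)] / (χ - a').
Simple pole: residue = g(a) at a = (1/8) + ((1/24)*sqrt(1335))*i, which is (3513/13328) - ((250749/29654800)*sqrt(1335))*i.
List the singular points by increasing real part (a conjugate pair: the negative imaginary part first).

Radius of convergence at 0: 3/2.
At -3/2: a pole of order 1; residue -17529/16660.
At (1/8) - ((1/24)*sqrt(1335))*i: a pole of order 1; residue (3513/13328) + ((250749/29654800)*sqrt(1335))*i.
At (1/8) + ((1/24)*sqrt(1335))*i: a pole of order 1; residue (3513/13328) - ((250749/29654800)*sqrt(1335))*i.


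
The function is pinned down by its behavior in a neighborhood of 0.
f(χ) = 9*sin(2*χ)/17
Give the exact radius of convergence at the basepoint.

The factor -sin(2*χ) is entire and contributes no finite singular point.
The polynomial part has no poles.
No finite singular points: the Taylor series at 0 converges everywhere.

The radius of convergence is infinite.


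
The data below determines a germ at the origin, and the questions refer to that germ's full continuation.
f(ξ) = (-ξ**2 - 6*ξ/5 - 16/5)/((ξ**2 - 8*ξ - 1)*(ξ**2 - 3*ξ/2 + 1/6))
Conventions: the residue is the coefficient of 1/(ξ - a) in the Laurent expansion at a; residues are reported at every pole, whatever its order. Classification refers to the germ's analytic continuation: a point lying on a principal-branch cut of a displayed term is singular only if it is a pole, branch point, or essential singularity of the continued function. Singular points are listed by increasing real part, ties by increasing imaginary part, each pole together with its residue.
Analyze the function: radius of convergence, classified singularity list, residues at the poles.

Radius of convergence at 0: 3/4 - (1/12)*sqrt(57).
At 4 - sqrt(17): a pole of order 1; residue 1491/3560 + (8751/60520)*sqrt(17).
At 3/4 - (1/12)*sqrt(57): a pole of order 1; residue -1491/3560 - (8501/67640)*sqrt(57).
At 3/4 + (1/12)*sqrt(57): a pole of order 1; residue -1491/3560 + (8501/67640)*sqrt(57).
At 4 + sqrt(17): a pole of order 1; residue 1491/3560 - (8751/60520)*sqrt(17).

Denominator factor (ξ**2 - 8*ξ - 1): discriminant 68, real irrational roots 4 + sqrt(17) and 4 - sqrt(17); poles of order 1, moduli 4 + sqrt(17) and -4 + sqrt(17).
Denominator factor (ξ**2 - 3*ξ/2 + 1/6): discriminant 19/12, real irrational roots 3/4 + (1/12)*sqrt(57) and 3/4 - (1/12)*sqrt(57); poles of order 1, moduli 3/4 + (1/12)*sqrt(57) and 3/4 - (1/12)*sqrt(57).
The radius of convergence is the smallest modulus among the singular points: 3/4 - (1/12)*sqrt(57).
The factor ξ**2 - 8*ξ - 1 splits as (ξ - a)(ξ - a') with a = 4 - sqrt(17), a' = 4 + sqrt(17). At the order-1 pole a set g(ξ) = (ξ - a)*f(ξ) = [(-ξ**2 - 6*ξ/5 - 16/5)/(ξ**2 - 3*ξ/2 + 1/6)] / (ξ - a').
Simple pole: residue = g(a) at a = 4 - sqrt(17), which is 1491/3560 + (8751/60520)*sqrt(17).
The factor ξ**2 - 3*ξ/2 + 1/6 splits as (ξ - a)(ξ - a') with a = 3/4 - (1/12)*sqrt(57), a' = 3/4 + (1/12)*sqrt(57). At the order-1 pole a set g(ξ) = (ξ - a)*f(ξ) = [(-ξ**2 - 6*ξ/5 - 16/5)/(ξ**2 - 8*ξ - 1)] / (ξ - a').
Simple pole: residue = g(a) at a = 3/4 - (1/12)*sqrt(57), which is -1491/3560 - (8501/67640)*sqrt(57).
The factor ξ**2 - 3*ξ/2 + 1/6 splits as (ξ - a)(ξ - a') with a = 3/4 + (1/12)*sqrt(57), a' = 3/4 - (1/12)*sqrt(57). At the order-1 pole a set g(ξ) = (ξ - a)*f(ξ) = [(-ξ**2 - 6*ξ/5 - 16/5)/(ξ**2 - 8*ξ - 1)] / (ξ - a').
Simple pole: residue = g(a) at a = 3/4 + (1/12)*sqrt(57), which is -1491/3560 + (8501/67640)*sqrt(57).
The factor ξ**2 - 8*ξ - 1 splits as (ξ - a)(ξ - a') with a = 4 + sqrt(17), a' = 4 - sqrt(17). At the order-1 pole a set g(ξ) = (ξ - a)*f(ξ) = [(-ξ**2 - 6*ξ/5 - 16/5)/(ξ**2 - 3*ξ/2 + 1/6)] / (ξ - a').
Simple pole: residue = g(a) at a = 4 + sqrt(17), which is 1491/3560 - (8751/60520)*sqrt(17).
List the singular points by increasing real part (a conjugate pair: the negative imaginary part first).


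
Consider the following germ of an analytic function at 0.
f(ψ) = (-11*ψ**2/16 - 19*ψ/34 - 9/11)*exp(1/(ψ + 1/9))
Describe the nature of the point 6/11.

There is no denominator, hence no pole anywhere.
The essential point of exp(1/(ψ - (-1/9))) is -1/9, not 6/11.
So the germ continues analytically to 6/11.

The point is a regular point.


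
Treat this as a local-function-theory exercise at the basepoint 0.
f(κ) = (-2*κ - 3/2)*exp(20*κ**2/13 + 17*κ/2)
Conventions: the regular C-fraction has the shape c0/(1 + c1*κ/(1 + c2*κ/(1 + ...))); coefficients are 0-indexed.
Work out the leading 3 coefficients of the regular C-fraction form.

The regular C-fraction coefficients are [-3/2, -59/6, 44645/9204].

Taylor coefficients (expand at 0): a_0 = -3/2, a_1 = -59/4, a_2 = -15287/208.
c0 = a_0 = -3/2. Peel one level at a time: if S = 1 + c*κ/S' with S'(0) = 1, then c is the κ-coefficient of S and S' = c*κ/(S - 1).
S_1 = c0/f = 1 + (-59/6)*κ + (44645/936)*κ^2 + ...; c1 = -59/6.
S_2 = c1*κ/(S_1 - 1) = 1 + (44645/9204)*κ + ...; c2 = 44645/9204.


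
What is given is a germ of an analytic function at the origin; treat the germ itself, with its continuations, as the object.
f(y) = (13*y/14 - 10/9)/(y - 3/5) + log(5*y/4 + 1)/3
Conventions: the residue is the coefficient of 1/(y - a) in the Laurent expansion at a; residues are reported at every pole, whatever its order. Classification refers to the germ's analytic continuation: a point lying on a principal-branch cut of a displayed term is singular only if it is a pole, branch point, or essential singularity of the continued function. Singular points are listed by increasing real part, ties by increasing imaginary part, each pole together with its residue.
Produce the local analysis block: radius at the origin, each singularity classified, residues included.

Radius of convergence at 0: 3/5.
At -4/5: a logarithmic branch point.
At 3/5: a pole of order 1; residue -349/630.

Denominator factor (y - 3/5): pole of order 1 at 3/5, modulus 3/5.
Branch term (1/3)*log(1 - y/(-4/5)): its argument vanishes at y = -4/5, a logarithmic branch point, modulus 4/5.
The radius of convergence is the smallest modulus among the singular points: 3/5.
The branch term is analytic at 3/5 and contributes nothing to the residue; only the rational part matters.
At the order-1 pole 3/5 set g(y) = (y - (3/5))*(rational part) = 13*y/14 - 10/9.
Simple pole: residue = g(a) at a = 3/5, which is -349/630.
List the singular points by increasing real part (a conjugate pair: the negative imaginary part first).


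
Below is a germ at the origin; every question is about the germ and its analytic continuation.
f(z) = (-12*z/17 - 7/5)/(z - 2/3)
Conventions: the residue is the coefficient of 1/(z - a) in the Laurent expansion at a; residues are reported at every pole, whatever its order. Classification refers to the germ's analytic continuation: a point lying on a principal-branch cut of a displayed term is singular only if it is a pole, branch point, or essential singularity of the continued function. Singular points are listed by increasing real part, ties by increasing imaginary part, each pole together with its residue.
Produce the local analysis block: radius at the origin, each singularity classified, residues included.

Radius of convergence at 0: 2/3.
At 2/3: a pole of order 1; residue -159/85.

Denominator factor (z - 2/3): pole of order 1 at 2/3, modulus 2/3.
The radius of convergence is the smallest modulus among the singular points: 2/3.
At the order-1 pole 2/3 set g(z) = (z - (2/3))*f(z) = -12*z/17 - 7/5.
Simple pole: residue = g(a) at a = 2/3, which is -159/85.


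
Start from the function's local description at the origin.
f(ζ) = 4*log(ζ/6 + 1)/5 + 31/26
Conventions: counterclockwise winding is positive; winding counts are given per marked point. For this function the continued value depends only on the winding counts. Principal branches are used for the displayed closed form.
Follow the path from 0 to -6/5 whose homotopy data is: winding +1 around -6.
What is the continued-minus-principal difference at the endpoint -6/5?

The rational part is single-valued and drops out of the difference; each branch term changes only by its own monodromy.
(4/5)*log(1 - ζ/(-6)): each positive loop around -6 adds 2*pi*i to the log, so winding +1 contributes (4/5)*(1)*2*pi*i = (8/5)*pi*i.
Summing the contributions at ζ = -6/5 gives (8/5)*pi*i.

Continued minus principal equals (8/5)*pi*i.


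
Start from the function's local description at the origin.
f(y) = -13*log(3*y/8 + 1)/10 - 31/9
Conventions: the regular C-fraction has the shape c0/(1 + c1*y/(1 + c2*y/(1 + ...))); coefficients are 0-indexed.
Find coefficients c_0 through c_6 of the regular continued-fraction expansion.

Taylor coefficients (expand at 0): a_0 = -31/9, a_1 = -39/80, a_2 = 117/1280, a_3 = -117/5120, a_4 = 1053/163840, a_5 = -3159/1638400, a_6 = 3159/5242880.
c0 = a_0 = -31/9. Peel one level at a time: if S = 1 + c*y/S' with S'(0) = 1, then c is the y-coefficient of S and S' = c*y/(S - 1).
S_1 = c0/f = 1 + (-351/2480)*y + (17901/384400)*y^2 + ...; c1 = -351/2480.
S_2 = c1*y/(S_1 - 1) = 1 + (51/155)*y + (-3/256)*y^2 + ...; c2 = 51/155.
S_3 = c2*y/(S_2 - 1) = 1 + (155/4352)*y + (-102455/18939904)*y^2 + ...; c3 = 155/4352.
S_4 = c3*y/(S_3 - 1) = 1 + (661/4352)*y + (-3/320)*y^2 + ...; c4 = 661/4352.
S_5 = c4*y/(S_4 - 1) = 1 + (204/3305)*y + (-339201/43692100)*y^2 + ...; c5 = 204/3305.
S_6 = c5*y/(S_5 - 1) = 1 + (6651/52880)*y + ...; c6 = 6651/52880.

The regular C-fraction coefficients are [-31/9, -351/2480, 51/155, 155/4352, 661/4352, 204/3305, 6651/52880].


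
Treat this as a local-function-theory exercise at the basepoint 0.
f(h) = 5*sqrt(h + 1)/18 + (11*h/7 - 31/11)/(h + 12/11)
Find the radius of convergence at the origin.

The radius of convergence is 1.

Denominator factor (h + 12/11): pole of order 1 at -12/11, modulus 12/11.
Branch term (5/18)*sqrt(1 - h/(-1)): its argument vanishes at h = -1, a square-root branch point, modulus 1.
The radius of convergence is the smallest modulus among the singular points: 1.


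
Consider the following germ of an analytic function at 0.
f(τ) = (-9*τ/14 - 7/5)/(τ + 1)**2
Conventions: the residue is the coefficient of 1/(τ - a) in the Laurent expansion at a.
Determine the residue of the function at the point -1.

At the order-2 pole -1 set g(τ) = (τ - (-1))^2*f(τ) = -9*τ/14 - 7/5.
Order-2 pole: residue = g'(a); g'(-1) = -9/14, so the residue is -9/14.

The residue is -9/14.


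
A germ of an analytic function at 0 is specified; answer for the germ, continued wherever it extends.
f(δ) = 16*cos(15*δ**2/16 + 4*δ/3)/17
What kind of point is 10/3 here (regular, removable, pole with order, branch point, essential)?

The point is a regular point.

There is no denominator, hence no pole anywhere.
The factor cos(15*δ**2/16 + 4*δ/3) is entire.
So the germ continues analytically to 10/3.


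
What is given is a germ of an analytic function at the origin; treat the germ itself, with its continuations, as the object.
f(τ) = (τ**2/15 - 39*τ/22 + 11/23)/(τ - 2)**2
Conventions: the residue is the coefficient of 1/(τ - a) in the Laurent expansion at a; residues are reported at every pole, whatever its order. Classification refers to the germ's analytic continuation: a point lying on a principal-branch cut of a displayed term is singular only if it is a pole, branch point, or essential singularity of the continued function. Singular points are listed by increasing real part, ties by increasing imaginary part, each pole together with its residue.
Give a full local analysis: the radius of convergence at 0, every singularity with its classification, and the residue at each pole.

Denominator factor (τ - 2)^2: pole of order 2 at 2, modulus 2.
The radius of convergence is the smallest modulus among the singular points: 2.
At the order-2 pole 2 set g(τ) = (τ - (2))^2*f(τ) = τ**2/15 - 39*τ/22 + 11/23.
Order-2 pole: residue = g'(a); g'(2) = -497/330, so the residue is -497/330.

Radius of convergence at 0: 2.
At 2: a pole of order 2; residue -497/330.


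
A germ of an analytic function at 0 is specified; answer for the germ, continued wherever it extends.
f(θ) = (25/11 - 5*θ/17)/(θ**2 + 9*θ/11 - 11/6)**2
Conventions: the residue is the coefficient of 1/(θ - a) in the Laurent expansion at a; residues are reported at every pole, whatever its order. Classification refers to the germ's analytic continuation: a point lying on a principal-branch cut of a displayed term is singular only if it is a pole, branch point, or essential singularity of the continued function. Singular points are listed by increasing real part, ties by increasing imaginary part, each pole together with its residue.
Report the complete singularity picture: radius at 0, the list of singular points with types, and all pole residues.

Radius of convergence at 0: -9/22 + (1/66)*sqrt(8715).
At -9/22 - (1/66)*sqrt(8715): a pole of order 2; residue (64977/28692685)*sqrt(8715).
At -9/22 + (1/66)*sqrt(8715): a pole of order 2; residue -(64977/28692685)*sqrt(8715).

Denominator factor (θ**2 + 9*θ/11 - 11/6)^2: discriminant 2905/363, real irrational roots -9/22 + (1/66)*sqrt(8715) and -9/22 - (1/66)*sqrt(8715); poles of order 2, moduli -9/22 + (1/66)*sqrt(8715) and 9/22 + (1/66)*sqrt(8715).
The radius of convergence is the smallest modulus among the singular points: -9/22 + (1/66)*sqrt(8715).
The factor θ**2 + 9*θ/11 - 11/6 splits as (θ - a)(θ - a') with a = -9/22 - (1/66)*sqrt(8715), a' = -9/22 + (1/66)*sqrt(8715). At the order-2 pole a set g(θ) = (θ - a)^2*f(θ) = [25/11 - 5*θ/17] / (θ - a')^2.
Order-2 pole: residue = g'(a); g'(-9/22 - (1/66)*sqrt(8715)) = (64977/28692685)*sqrt(8715), so the residue is (64977/28692685)*sqrt(8715).
The factor θ**2 + 9*θ/11 - 11/6 splits as (θ - a)(θ - a') with a = -9/22 + (1/66)*sqrt(8715), a' = -9/22 - (1/66)*sqrt(8715). At the order-2 pole a set g(θ) = (θ - a)^2*f(θ) = [25/11 - 5*θ/17] / (θ - a')^2.
Order-2 pole: residue = g'(a); g'(-9/22 + (1/66)*sqrt(8715)) = -(64977/28692685)*sqrt(8715), so the residue is -(64977/28692685)*sqrt(8715).
List the singular points by increasing real part (a conjugate pair: the negative imaginary part first).


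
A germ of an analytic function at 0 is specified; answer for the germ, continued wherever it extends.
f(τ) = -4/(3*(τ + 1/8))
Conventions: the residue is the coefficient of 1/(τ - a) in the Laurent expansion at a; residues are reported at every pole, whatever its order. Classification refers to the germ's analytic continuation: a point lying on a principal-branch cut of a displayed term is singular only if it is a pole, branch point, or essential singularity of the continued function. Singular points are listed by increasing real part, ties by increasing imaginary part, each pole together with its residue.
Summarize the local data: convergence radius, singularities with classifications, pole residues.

Radius of convergence at 0: 1/8.
At -1/8: a pole of order 1; residue -4/3.

Denominator factor (τ + 1/8): pole of order 1 at -1/8, modulus 1/8.
The radius of convergence is the smallest modulus among the singular points: 1/8.
At the order-1 pole -1/8 set g(τ) = (τ - (-1/8))*f(τ) = -4/3.
Simple pole: residue = g(a) at a = -1/8, which is -4/3.


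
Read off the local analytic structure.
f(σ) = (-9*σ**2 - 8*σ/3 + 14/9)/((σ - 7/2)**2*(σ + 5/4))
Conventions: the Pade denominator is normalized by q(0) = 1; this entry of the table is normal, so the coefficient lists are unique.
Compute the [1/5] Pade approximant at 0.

The Pade approximant has numerator coefficients [32/315, -763534916/2169107745]; denominator coefficients [1, -1257821087/826326760, 1452389041/723035915, -9247701451/2313714928, 13141470483/2892143660, -354819703041/23137149280].

Taylor coefficients needed (expand at 0): a_0 = 32/315, a_1 = -2176/11025, a_2 = -194672/385875, a_3 = 66688/1929375, a_4 = -9687872/52521875, a_5 = 485781248/5514796875, a_6 = -53073624832/579053671875.
Write the denominator as Q(σ) = 1 + q1*σ + q2*σ^2 + q3*σ^3 + q4*σ^4 + q5*σ^5. Requiring Q*f - P = O(σ^7) with deg P <= 1 kills the coefficients of σ^2..σ^6 in Q*f:
  σ^2: a_2 + q1*a_1 + q2*a_0 = 0, i.e. -194672/385875 + (-2176/11025)*q1 + (32/315)*q2 = 0.
  σ^3: a_3 + q1*a_2 + q2*a_1 + q3*a_0 = 0, i.e. 66688/1929375 + (-194672/385875)*q1 + (-2176/11025)*q2 + (32/315)*q3 = 0.
  σ^4: a_4 + q1*a_3 + q2*a_2 + q3*a_1 + q4*a_0 = 0, i.e. -9687872/52521875 + (66688/1929375)*q1 + (-194672/385875)*q2 + (-2176/11025)*q3 + (32/315)*q4 = 0.
  σ^5: a_5 + q1*a_4 + q2*a_3 + q3*a_2 + q4*a_1 + q5*a_0 = 0, i.e. 485781248/5514796875 + (-9687872/52521875)*q1 + (66688/1929375)*q2 + (-194672/385875)*q3 + (-2176/11025)*q4 + (32/315)*q5 = 0.
  σ^6: a_6 + q1*a_5 + q2*a_4 + q3*a_3 + q4*a_2 + q5*a_1 = 0, i.e. -53073624832/579053671875 + (485781248/5514796875)*q1 + (-9687872/52521875)*q2 + (66688/1929375)*q3 + (-194672/385875)*q4 + (-2176/11025)*q5 = 0.
Solving this linear system: q1 = -1257821087/826326760, q2 = 1452389041/723035915, q3 = -9247701451/2313714928, q4 = 13141470483/2892143660, q5 = -354819703041/23137149280.
The numerator is Q*f truncated at degree 1: P0 = a_0 = 32/315; P1 = a_1 + q1*a_0 = -763534916/2169107745.


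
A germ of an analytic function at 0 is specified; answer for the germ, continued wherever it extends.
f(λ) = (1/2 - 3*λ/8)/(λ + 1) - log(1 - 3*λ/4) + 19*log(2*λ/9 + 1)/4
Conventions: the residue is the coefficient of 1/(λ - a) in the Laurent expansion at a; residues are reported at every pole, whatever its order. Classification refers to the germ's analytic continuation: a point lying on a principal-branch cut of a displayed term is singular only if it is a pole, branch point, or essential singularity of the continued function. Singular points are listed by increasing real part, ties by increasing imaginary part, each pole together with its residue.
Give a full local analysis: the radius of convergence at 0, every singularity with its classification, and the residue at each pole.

Radius of convergence at 0: 1.
At -9/2: a logarithmic branch point.
At -1: a pole of order 1; residue 7/8.
At 4/3: a logarithmic branch point.

Denominator factor (λ + 1): pole of order 1 at -1, modulus 1.
Branch term (-1)*log(1 - λ/(4/3)): its argument vanishes at λ = 4/3, a logarithmic branch point, modulus 4/3.
Branch term (19/4)*log(1 - λ/(-9/2)): its argument vanishes at λ = -9/2, a logarithmic branch point, modulus 9/2.
The radius of convergence is the smallest modulus among the singular points: 1.
The branch terms are analytic at -1 and contribute nothing to the residue; only the rational part matters.
At the order-1 pole -1 set g(λ) = (λ - (-1))*(rational part) = 1/2 - 3*λ/8.
Simple pole: residue = g(a) at a = -1, which is 7/8.
List the singular points by increasing real part (a conjugate pair: the negative imaginary part first).


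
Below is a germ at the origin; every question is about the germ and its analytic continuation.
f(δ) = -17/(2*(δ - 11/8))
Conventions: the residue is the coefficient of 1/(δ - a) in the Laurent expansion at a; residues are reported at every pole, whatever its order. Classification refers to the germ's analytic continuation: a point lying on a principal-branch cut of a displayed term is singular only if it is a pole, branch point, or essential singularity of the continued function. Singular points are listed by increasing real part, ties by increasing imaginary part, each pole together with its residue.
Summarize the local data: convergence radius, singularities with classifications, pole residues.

Radius of convergence at 0: 11/8.
At 11/8: a pole of order 1; residue -17/2.

Denominator factor (δ - 11/8): pole of order 1 at 11/8, modulus 11/8.
The radius of convergence is the smallest modulus among the singular points: 11/8.
At the order-1 pole 11/8 set g(δ) = (δ - (11/8))*f(δ) = -17/2.
Simple pole: residue = g(a) at a = 11/8, which is -17/2.


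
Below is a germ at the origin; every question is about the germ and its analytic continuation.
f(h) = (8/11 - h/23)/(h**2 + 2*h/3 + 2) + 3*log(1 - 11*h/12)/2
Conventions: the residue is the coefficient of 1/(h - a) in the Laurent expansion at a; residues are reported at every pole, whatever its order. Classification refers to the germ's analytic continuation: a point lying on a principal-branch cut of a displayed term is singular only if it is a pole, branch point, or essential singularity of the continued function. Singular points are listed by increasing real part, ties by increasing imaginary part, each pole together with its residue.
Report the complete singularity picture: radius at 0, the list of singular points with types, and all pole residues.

Denominator factor (h**2 + 2*h/3 + 2): discriminant -68/9, complex-conjugate roots (-1/3) + ((1/3)*sqrt(17))*i and (-1/3) - ((1/3)*sqrt(17))*i; poles of order 1, moduli sqrt(2) and sqrt(2).
Branch term (3/2)*log(1 - h/(12/11)): its argument vanishes at h = 12/11, a logarithmic branch point, modulus 12/11.
The radius of convergence is the smallest modulus among the singular points: 12/11.
The branch term is analytic at (-1/3) - ((1/3)*sqrt(17))*i and contributes nothing to the residue; only the rational part matters.
The factor h**2 + 2*h/3 + 2 splits as (h - a)(h - a') with a = (-1/3) - ((1/3)*sqrt(17))*i, a' = (-1/3) + ((1/3)*sqrt(17))*i. At the order-1 pole a set g(h) = (h - a)*(rational part) = [8/11 - h/23] / (h - a').
Simple pole: residue = g(a) at a = (-1/3) - ((1/3)*sqrt(17))*i, which is (-1/46) + ((563/8602)*sqrt(17))*i.
The branch term is analytic at (-1/3) + ((1/3)*sqrt(17))*i and contributes nothing to the residue; only the rational part matters.
The factor h**2 + 2*h/3 + 2 splits as (h - a)(h - a') with a = (-1/3) + ((1/3)*sqrt(17))*i, a' = (-1/3) - ((1/3)*sqrt(17))*i. At the order-1 pole a set g(h) = (h - a)*(rational part) = [8/11 - h/23] / (h - a').
Simple pole: residue = g(a) at a = (-1/3) + ((1/3)*sqrt(17))*i, which is (-1/46) - ((563/8602)*sqrt(17))*i.
List the singular points by increasing real part (a conjugate pair: the negative imaginary part first).

Radius of convergence at 0: 12/11.
At (-1/3) - ((1/3)*sqrt(17))*i: a pole of order 1; residue (-1/46) + ((563/8602)*sqrt(17))*i.
At (-1/3) + ((1/3)*sqrt(17))*i: a pole of order 1; residue (-1/46) - ((563/8602)*sqrt(17))*i.
At 12/11: a logarithmic branch point.


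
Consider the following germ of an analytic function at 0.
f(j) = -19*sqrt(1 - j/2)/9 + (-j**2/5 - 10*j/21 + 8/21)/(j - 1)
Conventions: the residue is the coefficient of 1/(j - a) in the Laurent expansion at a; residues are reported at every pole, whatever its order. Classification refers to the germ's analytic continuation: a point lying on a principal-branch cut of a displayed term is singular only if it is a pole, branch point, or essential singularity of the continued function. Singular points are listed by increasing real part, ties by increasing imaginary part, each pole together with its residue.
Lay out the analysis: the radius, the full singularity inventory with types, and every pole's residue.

Radius of convergence at 0: 1.
At 1: a pole of order 1; residue -31/105.
At 2: an algebraic (square-root) branch point.

Denominator factor (j - 1): pole of order 1 at 1, modulus 1.
Branch term (-19/9)*sqrt(1 - j/(2)): its argument vanishes at j = 2, a square-root branch point, modulus 2.
The radius of convergence is the smallest modulus among the singular points: 1.
The branch term is analytic at 1 and contributes nothing to the residue; only the rational part matters.
At the order-1 pole 1 set g(j) = (j - (1))*(rational part) = -j**2/5 - 10*j/21 + 8/21.
Simple pole: residue = g(a) at a = 1, which is -31/105.
List the singular points by increasing real part (a conjugate pair: the negative imaginary part first).


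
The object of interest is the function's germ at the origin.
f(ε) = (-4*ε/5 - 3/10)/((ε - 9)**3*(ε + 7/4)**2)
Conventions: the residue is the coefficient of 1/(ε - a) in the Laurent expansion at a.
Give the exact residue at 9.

At the order-3 pole 9 set g(ε) = (ε - (9))^3*f(ε) = (-4*ε/5 - 3/10)/(ε + 7/4)**2.
Order-3 pole: residue = g''(a)/2; g''(9) = -13568/17094005, so the residue is -6784/17094005.

The residue is -6784/17094005.


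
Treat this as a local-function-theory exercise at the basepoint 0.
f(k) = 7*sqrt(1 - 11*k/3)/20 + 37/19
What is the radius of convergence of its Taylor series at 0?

Branch term (7/20)*sqrt(1 - k/(3/11)): its argument vanishes at k = 3/11, a square-root branch point, modulus 3/11.
The radius of convergence is the smallest modulus among the singular points: 3/11.

The radius of convergence is 3/11.


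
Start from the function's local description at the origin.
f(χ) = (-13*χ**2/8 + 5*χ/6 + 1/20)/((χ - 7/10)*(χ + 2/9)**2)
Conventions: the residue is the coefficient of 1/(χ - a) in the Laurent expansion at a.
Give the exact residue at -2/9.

The residue is -9875/6889.

At the order-2 pole -2/9 set g(χ) = (χ - (-2/9))^2*f(χ) = (-13*χ**2/8 + 5*χ/6 + 1/20)/(χ - 7/10).
Order-2 pole: residue = g'(a); g'(-2/9) = -9875/6889, so the residue is -9875/6889.


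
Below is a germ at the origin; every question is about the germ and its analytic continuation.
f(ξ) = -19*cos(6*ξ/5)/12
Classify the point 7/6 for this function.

There is no denominator, hence no pole anywhere.
The factor cos(6*ξ/5) is entire.
So the germ continues analytically to 7/6.

The point is a regular point.


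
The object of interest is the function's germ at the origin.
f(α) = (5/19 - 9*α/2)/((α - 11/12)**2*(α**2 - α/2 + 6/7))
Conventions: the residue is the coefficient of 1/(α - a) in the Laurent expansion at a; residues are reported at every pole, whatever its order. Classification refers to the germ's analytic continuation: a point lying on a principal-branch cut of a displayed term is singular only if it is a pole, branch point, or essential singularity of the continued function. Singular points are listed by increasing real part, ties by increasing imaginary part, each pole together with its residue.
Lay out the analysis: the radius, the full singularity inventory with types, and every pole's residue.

Denominator factor (α**2 - α/2 + 6/7): discriminant -89/28, complex-conjugate roots (1/4) + ((1/28)*sqrt(623))*i and (1/4) - ((1/28)*sqrt(623))*i; poles of order 1, moduli (1/7)*sqrt(42) and (1/7)*sqrt(42).
Denominator factor (α - 11/12)^2: pole of order 2 at 11/12, modulus 11/12.
The radius of convergence is the smallest modulus among the singular points: 11/12.
The factor α**2 - α/2 + 6/7 splits as (α - a)(α - a') with a = (1/4) - ((1/28)*sqrt(623))*i, a' = (1/4) + ((1/28)*sqrt(623))*i. At the order-1 pole a set g(α) = (α - a)*f(α) = [(5/19 - 9*α/2)/(α - 11/12)**2] / (α - a').
Simple pole: residue = g(a) at a = (1/4) - ((1/28)*sqrt(623))*i, which is (4119444/29640019) + ((195742260/2637961691)*sqrt(623))*i.
The factor α**2 - α/2 + 6/7 splits as (α - a)(α - a') with a = (1/4) + ((1/28)*sqrt(623))*i, a' = (1/4) - ((1/28)*sqrt(623))*i. At the order-1 pole a set g(α) = (α - a)*f(α) = [(5/19 - 9*α/2)/(α - 11/12)**2] / (α - a').
Simple pole: residue = g(a) at a = (1/4) + ((1/28)*sqrt(623))*i, which is (4119444/29640019) - ((195742260/2637961691)*sqrt(623))*i.
At the order-2 pole 11/12 set g(α) = (α - (11/12))^2*f(α) = (5/19 - 9*α/2)/(α**2 - α/2 + 6/7).
Order-2 pole: residue = g'(a); g'(11/12) = -8238888/29640019, so the residue is -8238888/29640019.
List the singular points by increasing real part (a conjugate pair: the negative imaginary part first).

Radius of convergence at 0: 11/12.
At (1/4) - ((1/28)*sqrt(623))*i: a pole of order 1; residue (4119444/29640019) + ((195742260/2637961691)*sqrt(623))*i.
At (1/4) + ((1/28)*sqrt(623))*i: a pole of order 1; residue (4119444/29640019) - ((195742260/2637961691)*sqrt(623))*i.
At 11/12: a pole of order 2; residue -8238888/29640019.


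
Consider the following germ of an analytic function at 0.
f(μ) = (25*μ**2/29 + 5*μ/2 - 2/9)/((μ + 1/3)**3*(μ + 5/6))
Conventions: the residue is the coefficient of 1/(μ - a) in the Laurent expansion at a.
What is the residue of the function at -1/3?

At the order-3 pole -1/3 set g(μ) = (μ - (-1/3))^3*f(μ) = (25*μ**2/29 + 5*μ/2 - 2/9)/(μ + 5/6).
Order-3 pole: residue = g''(a)/2; g''(-1/3) = -792/29, so the residue is -396/29.

The residue is -396/29.


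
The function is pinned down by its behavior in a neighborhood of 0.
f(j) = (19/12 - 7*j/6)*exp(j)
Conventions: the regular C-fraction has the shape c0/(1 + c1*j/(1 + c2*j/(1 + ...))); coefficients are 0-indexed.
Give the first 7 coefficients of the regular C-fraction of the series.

The regular C-fraction coefficients are [19/12, -5/19, 221/190, -8987/6630, -111445/627198, -15293863/105426970, 2549262353/15424656670].

Taylor coefficients (expand at 0): a_0 = 19/12, a_1 = 5/12, a_2 = -3/8, a_3 = -23/72, a_4 = -37/288, a_5 = -17/480, a_6 = -13/1728.
c0 = a_0 = 19/12. Peel one level at a time: if S = 1 + c*j/S' with S'(0) = 1, then c is the j-coefficient of S and S' = c*j/(S - 1).
S_1 = c0/f = 1 + (-5/19)*j + (221/722)*j^2 + ...; c1 = -5/19.
S_2 = c1*j/(S_1 - 1) = 1 + (221/190)*j + (473/300)*j^2 + ...; c2 = 221/190.
S_3 = c2*j/(S_2 - 1) = 1 + (-8987/6630)*j + (-423491/1758276)*j^2 + ...; c3 = -8987/6630.
S_4 = c3*j/(S_3 - 1) = 1 + (-111445/627198)*j + (-69203/2684748)*j^2 + ...; c4 = -111445/627198.
S_5 = c4*j/(S_4 - 1) = 1 + (-15293863/105426970)*j + (1191092981/49679952100)*j^2 + ...; c5 = -15293863/105426970.
S_6 = c5*j/(S_5 - 1) = 1 + (2549262353/15424656670)*j + ...; c6 = 2549262353/15424656670.


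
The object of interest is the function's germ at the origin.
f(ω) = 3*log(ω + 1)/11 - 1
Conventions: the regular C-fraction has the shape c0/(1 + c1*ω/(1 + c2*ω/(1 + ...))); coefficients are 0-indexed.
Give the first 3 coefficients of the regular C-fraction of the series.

The regular C-fraction coefficients are [-1, 3/11, 5/22].

Taylor coefficients (expand at 0): a_0 = -1, a_1 = 3/11, a_2 = -3/22.
c0 = a_0 = -1. Peel one level at a time: if S = 1 + c*ω/S' with S'(0) = 1, then c is the ω-coefficient of S and S' = c*ω/(S - 1).
S_1 = c0/f = 1 + (3/11)*ω + (-15/242)*ω^2 + ...; c1 = 3/11.
S_2 = c1*ω/(S_1 - 1) = 1 + (5/22)*ω + ...; c2 = 5/22.


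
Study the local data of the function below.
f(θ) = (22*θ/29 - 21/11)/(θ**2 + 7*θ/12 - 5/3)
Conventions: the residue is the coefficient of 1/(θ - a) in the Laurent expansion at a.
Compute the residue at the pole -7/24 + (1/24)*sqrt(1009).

The factor θ**2 + 7*θ/12 - 5/3 splits as (θ - a)(θ - a') with a = -7/24 + (1/24)*sqrt(1009), a' = -7/24 - (1/24)*sqrt(1009). At the order-1 pole a set g(θ) = (θ - a)*f(θ) = [22*θ/29 - 21/11] / (θ - a').
Simple pole: residue = g(a) at a = -7/24 + (1/24)*sqrt(1009), which is 11/29 - (8155/321871)*sqrt(1009).

The residue is 11/29 - (8155/321871)*sqrt(1009).


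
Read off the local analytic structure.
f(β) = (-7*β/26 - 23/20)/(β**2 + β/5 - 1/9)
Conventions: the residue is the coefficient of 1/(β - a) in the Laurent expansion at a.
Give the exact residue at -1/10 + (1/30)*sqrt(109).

The residue is -7/52 - (219/1417)*sqrt(109).

The factor β**2 + β/5 - 1/9 splits as (β - a)(β - a') with a = -1/10 + (1/30)*sqrt(109), a' = -1/10 - (1/30)*sqrt(109). At the order-1 pole a set g(β) = (β - a)*f(β) = [-7*β/26 - 23/20] / (β - a').
Simple pole: residue = g(a) at a = -1/10 + (1/30)*sqrt(109), which is -7/52 - (219/1417)*sqrt(109).


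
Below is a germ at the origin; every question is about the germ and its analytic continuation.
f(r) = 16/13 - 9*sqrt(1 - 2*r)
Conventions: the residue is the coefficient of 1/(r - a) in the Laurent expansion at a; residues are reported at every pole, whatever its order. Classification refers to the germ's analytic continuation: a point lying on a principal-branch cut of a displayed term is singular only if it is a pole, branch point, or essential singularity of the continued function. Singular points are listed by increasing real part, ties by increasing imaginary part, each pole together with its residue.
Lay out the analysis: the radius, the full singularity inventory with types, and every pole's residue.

Radius of convergence at 0: 1/2.
At 1/2: an algebraic (square-root) branch point.

Branch term (-9)*sqrt(1 - r/(1/2)): its argument vanishes at r = 1/2, a square-root branch point, modulus 1/2.
The radius of convergence is the smallest modulus among the singular points: 1/2.


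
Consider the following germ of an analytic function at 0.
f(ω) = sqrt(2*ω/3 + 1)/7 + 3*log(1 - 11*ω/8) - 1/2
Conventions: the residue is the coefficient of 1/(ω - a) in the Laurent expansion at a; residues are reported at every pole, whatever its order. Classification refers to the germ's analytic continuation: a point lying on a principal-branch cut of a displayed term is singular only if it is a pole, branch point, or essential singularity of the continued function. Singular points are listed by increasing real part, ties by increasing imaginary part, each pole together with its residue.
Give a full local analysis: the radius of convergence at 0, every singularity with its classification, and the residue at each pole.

Radius of convergence at 0: 8/11.
At -3/2: an algebraic (square-root) branch point.
At 8/11: a logarithmic branch point.

Branch term (3)*log(1 - ω/(8/11)): its argument vanishes at ω = 8/11, a logarithmic branch point, modulus 8/11.
Branch term (1/7)*sqrt(1 - ω/(-3/2)): its argument vanishes at ω = -3/2, a square-root branch point, modulus 3/2.
The radius of convergence is the smallest modulus among the singular points: 8/11.
List the singular points by increasing real part (a conjugate pair: the negative imaginary part first).


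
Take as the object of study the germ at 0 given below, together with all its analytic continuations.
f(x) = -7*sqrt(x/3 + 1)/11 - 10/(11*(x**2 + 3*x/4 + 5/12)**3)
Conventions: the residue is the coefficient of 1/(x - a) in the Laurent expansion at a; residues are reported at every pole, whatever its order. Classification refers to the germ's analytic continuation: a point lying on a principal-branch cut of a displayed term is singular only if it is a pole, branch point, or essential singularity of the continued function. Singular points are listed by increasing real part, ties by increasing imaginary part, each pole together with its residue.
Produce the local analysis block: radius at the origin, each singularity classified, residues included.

Radius of convergence at 0: (1/6)*sqrt(15).
At -3: an algebraic (square-root) branch point.
At (-3/8) - ((1/24)*sqrt(159))*i: a pole of order 3; residue -((552960/1637647)*sqrt(159))*i.
At (-3/8) + ((1/24)*sqrt(159))*i: a pole of order 3; residue ((552960/1637647)*sqrt(159))*i.

Denominator factor (x**2 + 3*x/4 + 5/12)^3: discriminant -53/48, complex-conjugate roots (-3/8) + ((1/24)*sqrt(159))*i and (-3/8) - ((1/24)*sqrt(159))*i; poles of order 3, moduli (1/6)*sqrt(15) and (1/6)*sqrt(15).
Branch term (-7/11)*sqrt(1 - x/(-3)): its argument vanishes at x = -3, a square-root branch point, modulus 3.
The radius of convergence is the smallest modulus among the singular points: (1/6)*sqrt(15).
The branch term is analytic at (-3/8) - ((1/24)*sqrt(159))*i and contributes nothing to the residue; only the rational part matters.
The factor x**2 + 3*x/4 + 5/12 splits as (x - a)(x - a') with a = (-3/8) - ((1/24)*sqrt(159))*i, a' = (-3/8) + ((1/24)*sqrt(159))*i. At the order-3 pole a set g(x) = (x - a)^3*(rational part) = [-10/11] / (x - a')^3.
Order-3 pole: residue = g''(a)/2; g''((-3/8) - ((1/24)*sqrt(159))*i) = -((1105920/1637647)*sqrt(159))*i, so the residue is -((552960/1637647)*sqrt(159))*i.
The branch term is analytic at (-3/8) + ((1/24)*sqrt(159))*i and contributes nothing to the residue; only the rational part matters.
The factor x**2 + 3*x/4 + 5/12 splits as (x - a)(x - a') with a = (-3/8) + ((1/24)*sqrt(159))*i, a' = (-3/8) - ((1/24)*sqrt(159))*i. At the order-3 pole a set g(x) = (x - a)^3*(rational part) = [-10/11] / (x - a')^3.
Order-3 pole: residue = g''(a)/2; g''((-3/8) + ((1/24)*sqrt(159))*i) = ((1105920/1637647)*sqrt(159))*i, so the residue is ((552960/1637647)*sqrt(159))*i.
List the singular points by increasing real part (a conjugate pair: the negative imaginary part first).


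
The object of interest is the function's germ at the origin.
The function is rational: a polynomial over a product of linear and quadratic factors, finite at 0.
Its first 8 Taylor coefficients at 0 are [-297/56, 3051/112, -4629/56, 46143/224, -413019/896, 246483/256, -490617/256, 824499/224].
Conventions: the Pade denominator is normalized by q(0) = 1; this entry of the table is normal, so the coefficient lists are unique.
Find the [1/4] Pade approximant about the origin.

Taylor coefficients needed (read off): a_0 = -297/56, a_1 = 3051/112, a_2 = -4629/56, a_3 = 46143/224, a_4 = -413019/896, a_5 = 246483/256.
Write the denominator as Q(r) = 1 + q1*r + q2*r^2 + q3*r^3 + q4*r^4. Requiring Q*f - P = O(r^6) with deg P <= 1 kills the coefficients of r^2..r^5 in Q*f:
  r^2: a_2 + q1*a_1 + q2*a_0 = 0, i.e. -4629/56 + (3051/112)*q1 + (-297/56)*q2 = 0.
  r^3: a_3 + q1*a_2 + q2*a_1 + q3*a_0 = 0, i.e. 46143/224 + (-4629/56)*q1 + (3051/112)*q2 + (-297/56)*q3 = 0.
  r^4: a_4 + q1*a_3 + q2*a_2 + q3*a_1 + q4*a_0 = 0, i.e. -413019/896 + (46143/224)*q1 + (-4629/56)*q2 + (3051/112)*q3 + (-297/56)*q4 = 0.
  r^5: a_5 + q1*a_4 + q2*a_3 + q3*a_2 + q4*a_1 = 0, i.e. 246483/256 + (-413019/896)*q1 + (46143/224)*q2 + (-4629/56)*q3 + (3051/112)*q4 = 0.
Solving this linear system: q1 = 182945459/47326330, q2 = 3636952493/851873940, q3 = 887503681/1703747880, q4 = -9762540491/15333730920.
The numerator is Q*f truncated at degree 1: P0 = a_0 = -297/56; P1 = a_1 + q1*a_0 = 4465378773/662568620.

The Pade approximant has numerator coefficients [-297/56, 4465378773/662568620]; denominator coefficients [1, 182945459/47326330, 3636952493/851873940, 887503681/1703747880, -9762540491/15333730920].


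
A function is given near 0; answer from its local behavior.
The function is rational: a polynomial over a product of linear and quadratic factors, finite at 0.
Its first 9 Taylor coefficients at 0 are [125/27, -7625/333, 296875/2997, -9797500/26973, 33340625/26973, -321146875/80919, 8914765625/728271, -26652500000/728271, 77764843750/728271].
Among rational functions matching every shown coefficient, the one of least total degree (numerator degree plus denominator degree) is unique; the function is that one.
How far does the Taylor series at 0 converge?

No rational of total degree below 7 reproduces all 9 coefficients; solving the [1/6] Pade equations on them gives f(ν) = (-2*ν/37 - 1)/(ν**2 - ν - 3/5)**3, whose expansion matches every shown term.
Denominator factor (ν**2 - ν - 3/5)^3: discriminant 17/5, real irrational roots 1/2 + (1/10)*sqrt(85) and 1/2 - (1/10)*sqrt(85); poles of order 3, moduli 1/2 + (1/10)*sqrt(85) and -1/2 + (1/10)*sqrt(85).
The radius of convergence is the smallest modulus among the singular points: -1/2 + (1/10)*sqrt(85).

The radius of convergence is -1/2 + (1/10)*sqrt(85).
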